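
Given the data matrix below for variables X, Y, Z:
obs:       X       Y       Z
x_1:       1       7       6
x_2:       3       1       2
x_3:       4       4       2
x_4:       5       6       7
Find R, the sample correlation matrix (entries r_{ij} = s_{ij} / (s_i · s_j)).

Step 1 — column means:
  mean(X) = (1 + 3 + 4 + 5) / 4 = 13/4 = 3.25
  mean(Y) = (7 + 1 + 4 + 6) / 4 = 18/4 = 4.5
  mean(Z) = (6 + 2 + 2 + 7) / 4 = 17/4 = 4.25

Step 2 — sample variances and covariances s[i,j] = (1/(n-1)) · Σ_k (x_{k,i} - mean_i) · (x_{k,j} - mean_j), with n-1 = 3:
  s[X,X] = ((-2.25)·(-2.25) + (-0.25)·(-0.25) + (0.75)·(0.75) + (1.75)·(1.75)) / 3 = 8.75/3 = 2.9167
  s[X,Y] = ((-2.25)·(2.5) + (-0.25)·(-3.5) + (0.75)·(-0.5) + (1.75)·(1.5)) / 3 = -2.5/3 = -0.8333
  s[X,Z] = ((-2.25)·(1.75) + (-0.25)·(-2.25) + (0.75)·(-2.25) + (1.75)·(2.75)) / 3 = -0.25/3 = -0.0833
  s[Y,Y] = ((2.5)·(2.5) + (-3.5)·(-3.5) + (-0.5)·(-0.5) + (1.5)·(1.5)) / 3 = 21/3 = 7
  s[Y,Z] = ((2.5)·(1.75) + (-3.5)·(-2.25) + (-0.5)·(-2.25) + (1.5)·(2.75)) / 3 = 17.5/3 = 5.8333
  s[Z,Z] = ((1.75)·(1.75) + (-2.25)·(-2.25) + (-2.25)·(-2.25) + (2.75)·(2.75)) / 3 = 20.75/3 = 6.9167
  Sample standard deviations s_i = √(s[i,i]):
  s(X) = √(2.9167) = 1.7078
  s(Y) = √(7) = 2.6458
  s(Z) = √(6.9167) = 2.63

Step 3 — r_{ij} = s_{ij} / (s_i · s_j):
  r[X,X] = 1 (diagonal).
  r[X,Y] = -0.8333 / (1.7078 · 2.6458) = -0.8333 / 4.5185 = -0.1844
  r[X,Z] = -0.0833 / (1.7078 · 2.63) = -0.0833 / 4.4915 = -0.0186
  r[Y,Y] = 1 (diagonal).
  r[Y,Z] = 5.8333 / (2.6458 · 2.63) = 5.8333 / 6.9582 = 0.8383
  r[Z,Z] = 1 (diagonal).

R is symmetric with unit diagonal. Assembling:

R = [[1, -0.1844, -0.0186],
 [-0.1844, 1, 0.8383],
 [-0.0186, 0.8383, 1]]


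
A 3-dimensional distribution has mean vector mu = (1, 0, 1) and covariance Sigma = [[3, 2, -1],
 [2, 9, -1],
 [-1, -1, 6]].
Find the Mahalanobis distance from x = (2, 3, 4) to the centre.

Step 1 — centre the observation: (x - mu) = (1, 3, 3).

Step 2 — invert Sigma (cofactor / det for 3×3, or solve directly):
  Sigma^{-1} = [[0.4077, -0.0846, 0.0538],
 [-0.0846, 0.1308, 0.0077],
 [0.0538, 0.0077, 0.1769]].

Step 3 — form the quadratic (x - mu)^T · Sigma^{-1} · (x - mu):
  Sigma^{-1} · (x - mu) = (0.3154, 0.3308, 0.6077).
  (x - mu)^T · [Sigma^{-1} · (x - mu)] = (1)·(0.3154) + (3)·(0.3308) + (3)·(0.6077) = 3.1308.

Step 4 — take square root: d = √(3.1308) ≈ 1.7694.

d(x, mu) = √(3.1308) ≈ 1.7694


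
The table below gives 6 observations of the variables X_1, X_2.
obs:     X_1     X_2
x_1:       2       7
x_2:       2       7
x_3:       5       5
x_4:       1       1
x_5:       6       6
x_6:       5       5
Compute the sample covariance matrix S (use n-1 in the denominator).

Step 1 — column means:
  mean(X_1) = (2 + 2 + 5 + 1 + 6 + 5) / 6 = 21/6 = 3.5
  mean(X_2) = (7 + 7 + 5 + 1 + 6 + 5) / 6 = 31/6 = 5.1667

Step 2 — sample covariance S[i,j] = (1/(n-1)) · Σ_k (x_{k,i} - mean_i) · (x_{k,j} - mean_j), with n-1 = 5.
  S[X_1,X_1] = ((-1.5)·(-1.5) + (-1.5)·(-1.5) + (1.5)·(1.5) + (-2.5)·(-2.5) + (2.5)·(2.5) + (1.5)·(1.5)) / 5 = 21.5/5 = 4.3
  S[X_1,X_2] = ((-1.5)·(1.8333) + (-1.5)·(1.8333) + (1.5)·(-0.1667) + (-2.5)·(-4.1667) + (2.5)·(0.8333) + (1.5)·(-0.1667)) / 5 = 6.5/5 = 1.3
  S[X_2,X_2] = ((1.8333)·(1.8333) + (1.8333)·(1.8333) + (-0.1667)·(-0.1667) + (-4.1667)·(-4.1667) + (0.8333)·(0.8333) + (-0.1667)·(-0.1667)) / 5 = 24.8333/5 = 4.9667

S is symmetric (S[j,i] = S[i,j]). Assembling:

S = [[4.3, 1.3],
 [1.3, 4.9667]]


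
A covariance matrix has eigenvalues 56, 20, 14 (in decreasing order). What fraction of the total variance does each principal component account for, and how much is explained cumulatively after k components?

Step 1 — total variance = trace(Sigma) = Σ λ_i = 56 + 20 + 14 = 90.

Step 2 — fraction explained by component i = λ_i / Σ λ:
  PC1: 56/90 = 0.6222
  PC2: 20/90 = 0.2222
  PC3: 14/90 = 0.1556

Step 3 — cumulative fraction after k components = (λ_1 + ... + λ_k) / Σ λ:
  k = 1: 56/90 = 0.6222
  k = 2: (56 + 20)/90 = 76/90 = 0.8444
  k = 3: (56 + 20 + 14)/90 = 90/90 = 1

Summary (fraction, with percent):

explained: PC1 0.6222 (62.22%), PC2 0.2222 (22.22%), PC3 0.1556 (15.56%);  cumulative: 0.6222, 0.8444, 1


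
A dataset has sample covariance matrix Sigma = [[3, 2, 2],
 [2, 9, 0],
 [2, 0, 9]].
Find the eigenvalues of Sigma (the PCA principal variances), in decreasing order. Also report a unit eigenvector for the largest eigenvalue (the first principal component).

Step 1 — characteristic polynomial p(λ) = det(λI - Sigma) = λ³ - tr·λ² + c_1·λ - det, where tr = trace, c_1 = sum of the principal 2×2 minors, det = det(Sigma):
  tr = 3 + 9 + 9 = 21,
  c_1 = (3·9 - (2)²) + (3·9 - (2)²) + (9·9 - (0)²) = 23 + 23 + 81 = 127,
  det = 3·(9·9 - (0)²) - (2)·((2)·9 - (0)·(2)) + (2)·((2)·(0) - 9·(2)) = 3·(81) - (2)·(18) + (2)·(-18) = 171.
  So p(λ) = λ³ - 21λ² + 127λ - 171.
Step 2 — look for an integer root (rational root theorem: any rational root is an integer divisor of 171). Testing λ = 9:
  p(9) = 729 - 1701 + 1143 - 171 = 0  ✓
  Dividing out (λ - 9): p(λ) = (λ - 9)(λ² - 12λ + 19).
Step 3 — remaining eigenvalues from the quadratic λ² - 12λ + 19 = 0:
  Δ = 12² - 4·19 = 144 - 76 = 68,  λ = (12 ± √68)/2 = (12 ± 8.2462)/2 ≈ 10.1231 or 1.8769.
  Sorted: λ_1 = 10.1231,  λ_2 = 9,  λ_3 = 1.8769  (check: sum = 21 = tr ✓).

Step 4 — unit eigenvector for λ_1 ≈ 10.1231: v spans the null space of (Sigma - λ_1 I), whose rows are
  r_1 = (-7.1231, 2, 2),  r_2 = (2, -1.1231, 0),  r_3 = (2, 0, -1.1231).
  v is orthogonal to every row, so take v ∝ r_1 × r_2 = ((2)·(0) - (2)·(-1.1231), (2)·(2) - (-7.1231)·(0), (-7.1231)·(-1.1231) - (2)·(2)) ≈ (2.2462, 4, 4).
  Let u = (2.2462, 4, 4).
  ||u|| = √((2.2462)² + (4)² + (4)²) = √(37.0455) ≈ 6.0865,  v_1 = u/||u|| ≈ (0.369, 0.6572, 0.6572) (||v_1|| = 1).

λ_1 = 10.1231,  λ_2 = 9,  λ_3 = 1.8769;  v_1 ≈ (0.369, 0.6572, 0.6572)


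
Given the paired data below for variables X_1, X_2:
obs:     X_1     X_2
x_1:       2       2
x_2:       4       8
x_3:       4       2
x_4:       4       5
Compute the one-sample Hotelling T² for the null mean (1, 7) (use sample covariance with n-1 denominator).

Step 1 — sample mean vector:
  mean(X_1) = (2 + 4 + 4 + 4) / 4 = 14/4 = 3.5
  mean(X_2) = (2 + 8 + 2 + 5) / 4 = 17/4 = 4.25
  x̄ = (3.5, 4.25),  deviation x̄ - mu_0 = (3.5, 4.25) - (1, 7) = (2.5, -2.75).

Step 2 — sample covariance matrix, S[i,j] = (1/(n-1)) · Σ_k (x_{k,i} - mean_i) · (x_{k,j} - mean_j), divisor n-1 = 3:
  S[X_1,X_1] = ((-1.5)·(-1.5) + (0.5)·(0.5) + (0.5)·(0.5) + (0.5)·(0.5)) / 3 = 3/3 = 1
  S[X_1,X_2] = ((-1.5)·(-2.25) + (0.5)·(3.75) + (0.5)·(-2.25) + (0.5)·(0.75)) / 3 = 4.5/3 = 1.5
  S[X_2,X_2] = ((-2.25)·(-2.25) + (3.75)·(3.75) + (-2.25)·(-2.25) + (0.75)·(0.75)) / 3 = 24.75/3 = 8.25
  S = [[1, 1.5],
 [1.5, 8.25]].

Step 3 — invert S. det(S) = 1·8.25 - (1.5)² = 6.
  S^{-1} = (1/det) · [[d, -b], [-b, a]] = [[1.375, -0.25],
 [-0.25, 0.1667]].

Step 4 — quadratic form (x̄ - mu_0)^T · S^{-1} · (x̄ - mu_0):
  S^{-1} · (x̄ - mu_0) = (4.125, -1.0833),
  (x̄ - mu_0)^T · [...] = (2.5)·(4.125) + (-2.75)·(-1.0833) = 13.2917.

Step 5 — scale by n: T² = 4 · 13.2917 = 53.1667.

T² ≈ 53.1667


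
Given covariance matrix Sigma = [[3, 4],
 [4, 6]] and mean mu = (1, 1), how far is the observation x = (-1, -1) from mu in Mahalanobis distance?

Step 1 — centre the observation: (x - mu) = (-2, -2).

Step 2 — invert Sigma. det(Sigma) = 3·6 - (4)² = 2.
  Sigma^{-1} = (1/det) · [[d, -b], [-b, a]] = [[3, -2],
 [-2, 1.5]].

Step 3 — form the quadratic (x - mu)^T · Sigma^{-1} · (x - mu):
  Sigma^{-1} · (x - mu) = (-2, 1).
  (x - mu)^T · [Sigma^{-1} · (x - mu)] = (-2)·(-2) + (-2)·(1) = 2.

Step 4 — take square root: d = √(2) ≈ 1.4142.

d(x, mu) = √(2) ≈ 1.4142


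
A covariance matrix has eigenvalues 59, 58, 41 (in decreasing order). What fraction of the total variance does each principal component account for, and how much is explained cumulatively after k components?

Step 1 — total variance = trace(Sigma) = Σ λ_i = 59 + 58 + 41 = 158.

Step 2 — fraction explained by component i = λ_i / Σ λ:
  PC1: 59/158 = 0.3734
  PC2: 58/158 = 0.3671
  PC3: 41/158 = 0.2595

Step 3 — cumulative fraction after k components = (λ_1 + ... + λ_k) / Σ λ:
  k = 1: 59/158 = 0.3734
  k = 2: (59 + 58)/158 = 117/158 = 0.7405
  k = 3: (59 + 58 + 41)/158 = 158/158 = 1

Summary (fraction, with percent):

explained: PC1 0.3734 (37.34%), PC2 0.3671 (36.71%), PC3 0.2595 (25.95%);  cumulative: 0.3734, 0.7405, 1


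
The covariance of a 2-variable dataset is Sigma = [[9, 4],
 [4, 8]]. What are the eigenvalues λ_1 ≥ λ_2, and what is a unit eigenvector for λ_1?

Step 1 — characteristic polynomial of 2×2 Sigma:
  det(Sigma - λI) = λ² - trace · λ + det = 0.
  trace = 9 + 8 = 17, det = 9·8 - (4)² = 56.
Step 2 — discriminant:
  Δ = trace² - 4·det = 289 - 224 = 65.
Step 3 — eigenvalues:
  λ = (trace ± √Δ)/2 = (17 ± 8.0623)/2,
  λ_1 = 12.5311,  λ_2 = 4.4689.

Step 4 — unit eigenvector for λ_1: solve (Sigma - λ_1 I)v = 0. First row:
  (9 - 12.5311)·v_x + (4)·v_y = 0, i.e. (-3.5311)·v_x + (4)·v_y = 0,
  so v ∝ (b, λ_1 - a) = (4, 3.5311) = u.
  ||u|| = √((4)² + (3.5311)²) = √(28.4689) ≈ 5.3356,
  v_1 = u/||u|| ≈ (0.7497, 0.6618) (||v_1|| = 1).

λ_1 = 12.5311,  λ_2 = 4.4689;  v_1 ≈ (0.7497, 0.6618)


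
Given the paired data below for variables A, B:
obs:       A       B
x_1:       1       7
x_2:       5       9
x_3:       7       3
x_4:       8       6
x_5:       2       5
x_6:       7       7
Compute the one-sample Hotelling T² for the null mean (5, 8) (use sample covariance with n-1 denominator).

Step 1 — sample mean vector:
  mean(A) = (1 + 5 + 7 + 8 + 2 + 7) / 6 = 30/6 = 5
  mean(B) = (7 + 9 + 3 + 6 + 5 + 7) / 6 = 37/6 = 6.1667
  x̄ = (5, 6.1667),  deviation x̄ - mu_0 = (5, 6.1667) - (5, 8) = (0, -1.8333).

Step 2 — sample covariance matrix, S[i,j] = (1/(n-1)) · Σ_k (x_{k,i} - mean_i) · (x_{k,j} - mean_j), divisor n-1 = 5:
  S[A,A] = ((-4)·(-4) + (0)·(0) + (2)·(2) + (3)·(3) + (-3)·(-3) + (2)·(2)) / 5 = 42/5 = 8.4
  S[A,B] = ((-4)·(0.8333) + (0)·(2.8333) + (2)·(-3.1667) + (3)·(-0.1667) + (-3)·(-1.1667) + (2)·(0.8333)) / 5 = -5/5 = -1
  S[B,B] = ((0.8333)·(0.8333) + (2.8333)·(2.8333) + (-3.1667)·(-3.1667) + (-0.1667)·(-0.1667) + (-1.1667)·(-1.1667) + (0.8333)·(0.8333)) / 5 = 20.8333/5 = 4.1667
  S = [[8.4, -1],
 [-1, 4.1667]].

Step 3 — invert S. det(S) = 8.4·4.1667 - (-1)² = 34.
  S^{-1} = (1/det) · [[d, -b], [-b, a]] = [[0.1225, 0.0294],
 [0.0294, 0.2471]].

Step 4 — quadratic form (x̄ - mu_0)^T · S^{-1} · (x̄ - mu_0):
  S^{-1} · (x̄ - mu_0) = (-0.0539, -0.4529),
  (x̄ - mu_0)^T · [...] = (0)·(-0.0539) + (-1.8333)·(-0.4529) = 0.8304.

Step 5 — scale by n: T² = 6 · 0.8304 = 4.9824.

T² ≈ 4.9824


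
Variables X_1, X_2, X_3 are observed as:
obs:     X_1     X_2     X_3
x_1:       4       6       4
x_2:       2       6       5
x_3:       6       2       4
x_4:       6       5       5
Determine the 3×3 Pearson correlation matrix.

Step 1 — column means:
  mean(X_1) = (4 + 2 + 6 + 6) / 4 = 18/4 = 4.5
  mean(X_2) = (6 + 6 + 2 + 5) / 4 = 19/4 = 4.75
  mean(X_3) = (4 + 5 + 4 + 5) / 4 = 18/4 = 4.5

Step 2 — sample variances and covariances s[i,j] = (1/(n-1)) · Σ_k (x_{k,i} - mean_i) · (x_{k,j} - mean_j), with n-1 = 3:
  s[X_1,X_1] = ((-0.5)·(-0.5) + (-2.5)·(-2.5) + (1.5)·(1.5) + (1.5)·(1.5)) / 3 = 11/3 = 3.6667
  s[X_1,X_2] = ((-0.5)·(1.25) + (-2.5)·(1.25) + (1.5)·(-2.75) + (1.5)·(0.25)) / 3 = -7.5/3 = -2.5
  s[X_1,X_3] = ((-0.5)·(-0.5) + (-2.5)·(0.5) + (1.5)·(-0.5) + (1.5)·(0.5)) / 3 = -1/3 = -0.3333
  s[X_2,X_2] = ((1.25)·(1.25) + (1.25)·(1.25) + (-2.75)·(-2.75) + (0.25)·(0.25)) / 3 = 10.75/3 = 3.5833
  s[X_2,X_3] = ((1.25)·(-0.5) + (1.25)·(0.5) + (-2.75)·(-0.5) + (0.25)·(0.5)) / 3 = 1.5/3 = 0.5
  s[X_3,X_3] = ((-0.5)·(-0.5) + (0.5)·(0.5) + (-0.5)·(-0.5) + (0.5)·(0.5)) / 3 = 1/3 = 0.3333
  Sample standard deviations s_i = √(s[i,i]):
  s(X_1) = √(3.6667) = 1.9149
  s(X_2) = √(3.5833) = 1.893
  s(X_3) = √(0.3333) = 0.5774

Step 3 — r_{ij} = s_{ij} / (s_i · s_j):
  r[X_1,X_1] = 1 (diagonal).
  r[X_1,X_2] = -2.5 / (1.9149 · 1.893) = -2.5 / 3.6248 = -0.6897
  r[X_1,X_3] = -0.3333 / (1.9149 · 0.5774) = -0.3333 / 1.1055 = -0.3015
  r[X_2,X_2] = 1 (diagonal).
  r[X_2,X_3] = 0.5 / (1.893 · 0.5774) = 0.5 / 1.0929 = 0.4575
  r[X_3,X_3] = 1 (diagonal).

R is symmetric with unit diagonal. Assembling:

R = [[1, -0.6897, -0.3015],
 [-0.6897, 1, 0.4575],
 [-0.3015, 0.4575, 1]]


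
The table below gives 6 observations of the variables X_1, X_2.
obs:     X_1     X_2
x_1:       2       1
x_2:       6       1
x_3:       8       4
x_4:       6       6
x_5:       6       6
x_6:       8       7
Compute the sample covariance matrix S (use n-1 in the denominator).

Step 1 — column means:
  mean(X_1) = (2 + 6 + 8 + 6 + 6 + 8) / 6 = 36/6 = 6
  mean(X_2) = (1 + 1 + 4 + 6 + 6 + 7) / 6 = 25/6 = 4.1667

Step 2 — sample covariance S[i,j] = (1/(n-1)) · Σ_k (x_{k,i} - mean_i) · (x_{k,j} - mean_j), with n-1 = 5.
  S[X_1,X_1] = ((-4)·(-4) + (0)·(0) + (2)·(2) + (0)·(0) + (0)·(0) + (2)·(2)) / 5 = 24/5 = 4.8
  S[X_1,X_2] = ((-4)·(-3.1667) + (0)·(-3.1667) + (2)·(-0.1667) + (0)·(1.8333) + (0)·(1.8333) + (2)·(2.8333)) / 5 = 18/5 = 3.6
  S[X_2,X_2] = ((-3.1667)·(-3.1667) + (-3.1667)·(-3.1667) + (-0.1667)·(-0.1667) + (1.8333)·(1.8333) + (1.8333)·(1.8333) + (2.8333)·(2.8333)) / 5 = 34.8333/5 = 6.9667

S is symmetric (S[j,i] = S[i,j]). Assembling:

S = [[4.8, 3.6],
 [3.6, 6.9667]]


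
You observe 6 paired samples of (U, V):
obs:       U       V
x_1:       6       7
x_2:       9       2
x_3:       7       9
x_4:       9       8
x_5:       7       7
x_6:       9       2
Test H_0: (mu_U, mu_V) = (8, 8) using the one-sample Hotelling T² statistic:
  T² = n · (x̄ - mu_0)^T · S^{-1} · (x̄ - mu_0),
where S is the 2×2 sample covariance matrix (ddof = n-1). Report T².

Step 1 — sample mean vector:
  mean(U) = (6 + 9 + 7 + 9 + 7 + 9) / 6 = 47/6 = 7.8333
  mean(V) = (7 + 2 + 9 + 8 + 7 + 2) / 6 = 35/6 = 5.8333
  x̄ = (7.8333, 5.8333),  deviation x̄ - mu_0 = (7.8333, 5.8333) - (8, 8) = (-0.1667, -2.1667).

Step 2 — sample covariance matrix, S[i,j] = (1/(n-1)) · Σ_k (x_{k,i} - mean_i) · (x_{k,j} - mean_j), divisor n-1 = 5:
  S[U,U] = ((-1.8333)·(-1.8333) + (1.1667)·(1.1667) + (-0.8333)·(-0.8333) + (1.1667)·(1.1667) + (-0.8333)·(-0.8333) + (1.1667)·(1.1667)) / 5 = 8.8333/5 = 1.7667
  S[U,V] = ((-1.8333)·(1.1667) + (1.1667)·(-3.8333) + (-0.8333)·(3.1667) + (1.1667)·(2.1667) + (-0.8333)·(1.1667) + (1.1667)·(-3.8333)) / 5 = -12.1667/5 = -2.4333
  S[V,V] = ((1.1667)·(1.1667) + (-3.8333)·(-3.8333) + (3.1667)·(3.1667) + (2.1667)·(2.1667) + (1.1667)·(1.1667) + (-3.8333)·(-3.8333)) / 5 = 46.8333/5 = 9.3667
  S = [[1.7667, -2.4333],
 [-2.4333, 9.3667]].

Step 3 — invert S. det(S) = 1.7667·9.3667 - (-2.4333)² = 10.6267.
  S^{-1} = (1/det) · [[d, -b], [-b, a]] = [[0.8814, 0.229],
 [0.229, 0.1662]].

Step 4 — quadratic form (x̄ - mu_0)^T · S^{-1} · (x̄ - mu_0):
  S^{-1} · (x̄ - mu_0) = (-0.643, -0.3984),
  (x̄ - mu_0)^T · [...] = (-0.1667)·(-0.643) + (-2.1667)·(-0.3984) = 0.9703.

Step 5 — scale by n: T² = 6 · 0.9703 = 5.8218.

T² ≈ 5.8218


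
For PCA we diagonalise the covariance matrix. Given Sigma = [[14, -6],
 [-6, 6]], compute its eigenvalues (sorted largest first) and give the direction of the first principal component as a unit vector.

Step 1 — characteristic polynomial of 2×2 Sigma:
  det(Sigma - λI) = λ² - trace · λ + det = 0.
  trace = 14 + 6 = 20, det = 14·6 - (-6)² = 48.
Step 2 — discriminant:
  Δ = trace² - 4·det = 400 - 192 = 208.
Step 3 — eigenvalues:
  λ = (trace ± √Δ)/2 = (20 ± 14.4222)/2,
  λ_1 = 17.2111,  λ_2 = 2.7889.

Step 4 — unit eigenvector for λ_1: solve (Sigma - λ_1 I)v = 0. First row:
  (14 - 17.2111)·v_x + (-6)·v_y = 0, i.e. (-3.2111)·v_x + (-6)·v_y = 0,
  so v ∝ (b, λ_1 - a) = (-6, 3.2111); multiply by -1 so the first entry is positive: u = (6, -3.2111).
  ||u|| = √((6)² + (-3.2111)²) = √(46.3112) ≈ 6.8052,
  v_1 = u/||u|| ≈ (0.8817, -0.4719) (||v_1|| = 1).

λ_1 = 17.2111,  λ_2 = 2.7889;  v_1 ≈ (0.8817, -0.4719)


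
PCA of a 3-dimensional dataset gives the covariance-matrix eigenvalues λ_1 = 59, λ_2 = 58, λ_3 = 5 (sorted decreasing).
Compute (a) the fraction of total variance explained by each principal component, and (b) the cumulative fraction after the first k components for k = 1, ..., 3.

Step 1 — total variance = trace(Sigma) = Σ λ_i = 59 + 58 + 5 = 122.

Step 2 — fraction explained by component i = λ_i / Σ λ:
  PC1: 59/122 = 0.4836
  PC2: 58/122 = 0.4754
  PC3: 5/122 = 0.041

Step 3 — cumulative fraction after k components = (λ_1 + ... + λ_k) / Σ λ:
  k = 1: 59/122 = 0.4836
  k = 2: (59 + 58)/122 = 117/122 = 0.959
  k = 3: (59 + 58 + 5)/122 = 122/122 = 1

Summary (fraction, with percent):

explained: PC1 0.4836 (48.36%), PC2 0.4754 (47.54%), PC3 0.041 (4.1%);  cumulative: 0.4836, 0.959, 1


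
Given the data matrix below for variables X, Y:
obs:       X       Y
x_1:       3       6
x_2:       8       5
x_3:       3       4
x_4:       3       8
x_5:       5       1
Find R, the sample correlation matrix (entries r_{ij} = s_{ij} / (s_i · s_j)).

Step 1 — column means:
  mean(X) = (3 + 8 + 3 + 3 + 5) / 5 = 22/5 = 4.4
  mean(Y) = (6 + 5 + 4 + 8 + 1) / 5 = 24/5 = 4.8

Step 2 — sample variances and covariances s[i,j] = (1/(n-1)) · Σ_k (x_{k,i} - mean_i) · (x_{k,j} - mean_j), with n-1 = 4:
  s[X,X] = ((-1.4)·(-1.4) + (3.6)·(3.6) + (-1.4)·(-1.4) + (-1.4)·(-1.4) + (0.6)·(0.6)) / 4 = 19.2/4 = 4.8
  s[X,Y] = ((-1.4)·(1.2) + (3.6)·(0.2) + (-1.4)·(-0.8) + (-1.4)·(3.2) + (0.6)·(-3.8)) / 4 = -6.6/4 = -1.65
  s[Y,Y] = ((1.2)·(1.2) + (0.2)·(0.2) + (-0.8)·(-0.8) + (3.2)·(3.2) + (-3.8)·(-3.8)) / 4 = 26.8/4 = 6.7
  Sample standard deviations s_i = √(s[i,i]):
  s(X) = √(4.8) = 2.1909
  s(Y) = √(6.7) = 2.5884

Step 3 — r_{ij} = s_{ij} / (s_i · s_j):
  r[X,X] = 1 (diagonal).
  r[X,Y] = -1.65 / (2.1909 · 2.5884) = -1.65 / 5.671 = -0.291
  r[Y,Y] = 1 (diagonal).

R is symmetric with unit diagonal. Assembling:

R = [[1, -0.291],
 [-0.291, 1]]


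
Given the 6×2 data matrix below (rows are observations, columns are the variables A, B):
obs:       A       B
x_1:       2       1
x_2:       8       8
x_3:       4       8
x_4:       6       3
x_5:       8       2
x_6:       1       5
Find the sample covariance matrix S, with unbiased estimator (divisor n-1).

Step 1 — column means:
  mean(A) = (2 + 8 + 4 + 6 + 8 + 1) / 6 = 29/6 = 4.8333
  mean(B) = (1 + 8 + 8 + 3 + 2 + 5) / 6 = 27/6 = 4.5

Step 2 — sample covariance S[i,j] = (1/(n-1)) · Σ_k (x_{k,i} - mean_i) · (x_{k,j} - mean_j), with n-1 = 5.
  S[A,A] = ((-2.8333)·(-2.8333) + (3.1667)·(3.1667) + (-0.8333)·(-0.8333) + (1.1667)·(1.1667) + (3.1667)·(3.1667) + (-3.8333)·(-3.8333)) / 5 = 44.8333/5 = 8.9667
  S[A,B] = ((-2.8333)·(-3.5) + (3.1667)·(3.5) + (-0.8333)·(3.5) + (1.1667)·(-1.5) + (3.1667)·(-2.5) + (-3.8333)·(0.5)) / 5 = 6.5/5 = 1.3
  S[B,B] = ((-3.5)·(-3.5) + (3.5)·(3.5) + (3.5)·(3.5) + (-1.5)·(-1.5) + (-2.5)·(-2.5) + (0.5)·(0.5)) / 5 = 45.5/5 = 9.1

S is symmetric (S[j,i] = S[i,j]). Assembling:

S = [[8.9667, 1.3],
 [1.3, 9.1]]


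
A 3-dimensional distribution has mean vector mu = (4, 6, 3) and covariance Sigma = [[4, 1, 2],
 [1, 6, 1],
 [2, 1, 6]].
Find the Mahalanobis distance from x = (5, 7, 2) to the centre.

Step 1 — centre the observation: (x - mu) = (1, 1, -1).

Step 2 — invert Sigma (cofactor / det for 3×3, or solve directly):
  Sigma^{-1} = [[0.307, -0.0351, -0.0965],
 [-0.0351, 0.1754, -0.0175],
 [-0.0965, -0.0175, 0.2018]].

Step 3 — form the quadratic (x - mu)^T · Sigma^{-1} · (x - mu):
  Sigma^{-1} · (x - mu) = (0.3684, 0.1579, -0.3158).
  (x - mu)^T · [Sigma^{-1} · (x - mu)] = (1)·(0.3684) + (1)·(0.1579) + (-1)·(-0.3158) = 0.8421.

Step 4 — take square root: d = √(0.8421) ≈ 0.9177.

d(x, mu) = √(0.8421) ≈ 0.9177


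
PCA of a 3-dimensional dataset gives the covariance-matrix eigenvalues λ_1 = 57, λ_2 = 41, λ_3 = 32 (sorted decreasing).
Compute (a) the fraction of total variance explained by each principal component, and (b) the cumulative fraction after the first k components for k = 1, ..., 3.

Step 1 — total variance = trace(Sigma) = Σ λ_i = 57 + 41 + 32 = 130.

Step 2 — fraction explained by component i = λ_i / Σ λ:
  PC1: 57/130 = 0.4385
  PC2: 41/130 = 0.3154
  PC3: 32/130 = 0.2462

Step 3 — cumulative fraction after k components = (λ_1 + ... + λ_k) / Σ λ:
  k = 1: 57/130 = 0.4385
  k = 2: (57 + 41)/130 = 98/130 = 0.7538
  k = 3: (57 + 41 + 32)/130 = 130/130 = 1

Summary (fraction, with percent):

explained: PC1 0.4385 (43.85%), PC2 0.3154 (31.54%), PC3 0.2462 (24.62%);  cumulative: 0.4385, 0.7538, 1


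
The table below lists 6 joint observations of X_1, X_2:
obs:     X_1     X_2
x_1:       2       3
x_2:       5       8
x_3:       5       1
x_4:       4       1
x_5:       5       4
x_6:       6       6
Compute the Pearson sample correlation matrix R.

Step 1 — column means:
  mean(X_1) = (2 + 5 + 5 + 4 + 5 + 6) / 6 = 27/6 = 4.5
  mean(X_2) = (3 + 8 + 1 + 1 + 4 + 6) / 6 = 23/6 = 3.8333

Step 2 — sample variances and covariances s[i,j] = (1/(n-1)) · Σ_k (x_{k,i} - mean_i) · (x_{k,j} - mean_j), with n-1 = 5:
  s[X_1,X_1] = ((-2.5)·(-2.5) + (0.5)·(0.5) + (0.5)·(0.5) + (-0.5)·(-0.5) + (0.5)·(0.5) + (1.5)·(1.5)) / 5 = 9.5/5 = 1.9
  s[X_1,X_2] = ((-2.5)·(-0.8333) + (0.5)·(4.1667) + (0.5)·(-2.8333) + (-0.5)·(-2.8333) + (0.5)·(0.1667) + (1.5)·(2.1667)) / 5 = 7.5/5 = 1.5
  s[X_2,X_2] = ((-0.8333)·(-0.8333) + (4.1667)·(4.1667) + (-2.8333)·(-2.8333) + (-2.8333)·(-2.8333) + (0.1667)·(0.1667) + (2.1667)·(2.1667)) / 5 = 38.8333/5 = 7.7667
  Sample standard deviations s_i = √(s[i,i]):
  s(X_1) = √(1.9) = 1.3784
  s(X_2) = √(7.7667) = 2.7869

Step 3 — r_{ij} = s_{ij} / (s_i · s_j):
  r[X_1,X_1] = 1 (diagonal).
  r[X_1,X_2] = 1.5 / (1.3784 · 2.7869) = 1.5 / 3.8414 = 0.3905
  r[X_2,X_2] = 1 (diagonal).

R is symmetric with unit diagonal. Assembling:

R = [[1, 0.3905],
 [0.3905, 1]]


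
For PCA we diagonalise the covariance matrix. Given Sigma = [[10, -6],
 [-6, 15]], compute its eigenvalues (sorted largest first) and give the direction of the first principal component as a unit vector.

Step 1 — characteristic polynomial of 2×2 Sigma:
  det(Sigma - λI) = λ² - trace · λ + det = 0.
  trace = 10 + 15 = 25, det = 10·15 - (-6)² = 114.
Step 2 — discriminant:
  Δ = trace² - 4·det = 625 - 456 = 169.
Step 3 — eigenvalues:
  λ = (trace ± √Δ)/2 = (25 ± 13)/2,
  λ_1 = 19,  λ_2 = 6.

Step 4 — unit eigenvector for λ_1: solve (Sigma - λ_1 I)v = 0. First row:
  (10 - 19)·v_x + (-6)·v_y = 0, i.e. (-9)·v_x + (-6)·v_y = 0,
  so v ∝ (b, λ_1 - a) = (-6, 9); multiply by -1 so the first entry is positive: u = (6, -9).
  ||u|| = √((6)² + (-9)²) = √(117) ≈ 10.8167,
  v_1 = u/||u|| ≈ (0.5547, -0.8321) (||v_1|| = 1).

λ_1 = 19,  λ_2 = 6;  v_1 ≈ (0.5547, -0.8321)


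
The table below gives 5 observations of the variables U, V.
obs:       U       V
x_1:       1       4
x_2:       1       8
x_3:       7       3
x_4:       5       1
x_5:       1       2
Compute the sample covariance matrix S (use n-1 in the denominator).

Step 1 — column means:
  mean(U) = (1 + 1 + 7 + 5 + 1) / 5 = 15/5 = 3
  mean(V) = (4 + 8 + 3 + 1 + 2) / 5 = 18/5 = 3.6

Step 2 — sample covariance S[i,j] = (1/(n-1)) · Σ_k (x_{k,i} - mean_i) · (x_{k,j} - mean_j), with n-1 = 4.
  S[U,U] = ((-2)·(-2) + (-2)·(-2) + (4)·(4) + (2)·(2) + (-2)·(-2)) / 4 = 32/4 = 8
  S[U,V] = ((-2)·(0.4) + (-2)·(4.4) + (4)·(-0.6) + (2)·(-2.6) + (-2)·(-1.6)) / 4 = -14/4 = -3.5
  S[V,V] = ((0.4)·(0.4) + (4.4)·(4.4) + (-0.6)·(-0.6) + (-2.6)·(-2.6) + (-1.6)·(-1.6)) / 4 = 29.2/4 = 7.3

S is symmetric (S[j,i] = S[i,j]). Assembling:

S = [[8, -3.5],
 [-3.5, 7.3]]


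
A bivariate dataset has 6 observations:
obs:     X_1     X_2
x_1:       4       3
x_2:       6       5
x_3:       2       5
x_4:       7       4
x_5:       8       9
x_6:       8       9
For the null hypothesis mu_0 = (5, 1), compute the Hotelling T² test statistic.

Step 1 — sample mean vector:
  mean(X_1) = (4 + 6 + 2 + 7 + 8 + 8) / 6 = 35/6 = 5.8333
  mean(X_2) = (3 + 5 + 5 + 4 + 9 + 9) / 6 = 35/6 = 5.8333
  x̄ = (5.8333, 5.8333),  deviation x̄ - mu_0 = (5.8333, 5.8333) - (5, 1) = (0.8333, 4.8333).

Step 2 — sample covariance matrix, S[i,j] = (1/(n-1)) · Σ_k (x_{k,i} - mean_i) · (x_{k,j} - mean_j), divisor n-1 = 5:
  S[X_1,X_1] = ((-1.8333)·(-1.8333) + (0.1667)·(0.1667) + (-3.8333)·(-3.8333) + (1.1667)·(1.1667) + (2.1667)·(2.1667) + (2.1667)·(2.1667)) / 5 = 28.8333/5 = 5.7667
  S[X_1,X_2] = ((-1.8333)·(-2.8333) + (0.1667)·(-0.8333) + (-3.8333)·(-0.8333) + (1.1667)·(-1.8333) + (2.1667)·(3.1667) + (2.1667)·(3.1667)) / 5 = 19.8333/5 = 3.9667
  S[X_2,X_2] = ((-2.8333)·(-2.8333) + (-0.8333)·(-0.8333) + (-0.8333)·(-0.8333) + (-1.8333)·(-1.8333) + (3.1667)·(3.1667) + (3.1667)·(3.1667)) / 5 = 32.8333/5 = 6.5667
  S = [[5.7667, 3.9667],
 [3.9667, 6.5667]].

Step 3 — invert S. det(S) = 5.7667·6.5667 - (3.9667)² = 22.1333.
  S^{-1} = (1/det) · [[d, -b], [-b, a]] = [[0.2967, -0.1792],
 [-0.1792, 0.2605]].

Step 4 — quadratic form (x̄ - mu_0)^T · S^{-1} · (x̄ - mu_0):
  S^{-1} · (x̄ - mu_0) = (-0.619, 1.1099),
  (x̄ - mu_0)^T · [...] = (0.8333)·(-0.619) + (4.8333)·(1.1099) = 4.8489.

Step 5 — scale by n: T² = 6 · 4.8489 = 29.0934.

T² ≈ 29.0934


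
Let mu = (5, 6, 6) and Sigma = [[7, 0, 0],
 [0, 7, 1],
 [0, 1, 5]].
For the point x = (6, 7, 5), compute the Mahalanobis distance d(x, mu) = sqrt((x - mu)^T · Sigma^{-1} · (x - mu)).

Step 1 — centre the observation: (x - mu) = (1, 1, -1).

Step 2 — invert Sigma (cofactor / det for 3×3, or solve directly):
  Sigma^{-1} = [[0.1429, 0, 0],
 [0, 0.1471, -0.0294],
 [0, -0.0294, 0.2059]].

Step 3 — form the quadratic (x - mu)^T · Sigma^{-1} · (x - mu):
  Sigma^{-1} · (x - mu) = (0.1429, 0.1765, -0.2353).
  (x - mu)^T · [Sigma^{-1} · (x - mu)] = (1)·(0.1429) + (1)·(0.1765) + (-1)·(-0.2353) = 0.5546.

Step 4 — take square root: d = √(0.5546) ≈ 0.7447.

d(x, mu) = √(0.5546) ≈ 0.7447


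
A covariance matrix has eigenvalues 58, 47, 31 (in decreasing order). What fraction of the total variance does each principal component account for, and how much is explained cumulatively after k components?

Step 1 — total variance = trace(Sigma) = Σ λ_i = 58 + 47 + 31 = 136.

Step 2 — fraction explained by component i = λ_i / Σ λ:
  PC1: 58/136 = 0.4265
  PC2: 47/136 = 0.3456
  PC3: 31/136 = 0.2279

Step 3 — cumulative fraction after k components = (λ_1 + ... + λ_k) / Σ λ:
  k = 1: 58/136 = 0.4265
  k = 2: (58 + 47)/136 = 105/136 = 0.7721
  k = 3: (58 + 47 + 31)/136 = 136/136 = 1

Summary (fraction, with percent):

explained: PC1 0.4265 (42.65%), PC2 0.3456 (34.56%), PC3 0.2279 (22.79%);  cumulative: 0.4265, 0.7721, 1


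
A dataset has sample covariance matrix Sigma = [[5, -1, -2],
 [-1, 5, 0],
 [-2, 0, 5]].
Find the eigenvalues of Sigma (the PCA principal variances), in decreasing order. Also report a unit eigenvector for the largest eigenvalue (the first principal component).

Step 1 — characteristic polynomial p(λ) = det(λI - Sigma) = λ³ - tr·λ² + c_1·λ - det, where tr = trace, c_1 = sum of the principal 2×2 minors, det = det(Sigma):
  tr = 5 + 5 + 5 = 15,
  c_1 = (5·5 - (-1)²) + (5·5 - (-2)²) + (5·5 - (0)²) = 24 + 21 + 25 = 70,
  det = 5·(5·5 - (0)²) - (-1)·((-1)·5 - (0)·(-2)) + (-2)·((-1)·(0) - 5·(-2)) = 5·(25) - (-1)·(-5) + (-2)·(10) = 100.
  So p(λ) = λ³ - 15λ² + 70λ - 100.
Step 2 — look for an integer root (rational root theorem: any rational root is an integer divisor of 100). Testing λ = 5:
  p(5) = 125 - 375 + 350 - 100 = 0  ✓
  Dividing out (λ - 5): p(λ) = (λ - 5)(λ² - 10λ + 20).
Step 3 — remaining eigenvalues from the quadratic λ² - 10λ + 20 = 0:
  Δ = 10² - 4·20 = 100 - 80 = 20,  λ = (10 ± √20)/2 = (10 ± 4.4721)/2 ≈ 7.2361 or 2.7639.
  Sorted: λ_1 = 7.2361,  λ_2 = 5,  λ_3 = 2.7639  (check: sum = 15 = tr ✓).

Step 4 — unit eigenvector for λ_1 ≈ 7.2361: v spans the null space of (Sigma - λ_1 I), whose rows are
  r_1 = (-2.2361, -1, -2),  r_2 = (-1, -2.2361, 0),  r_3 = (-2, 0, -2.2361).
  v is orthogonal to every row, so take v ∝ r_1 × r_2 = ((-1)·(0) - (-2)·(-2.2361), (-2)·(-1) - (-2.2361)·(0), (-2.2361)·(-2.2361) - (-1)·(-1)) ≈ (-4.4721, 2, 4).
  Rescale (multiply by -1 so the first nonzero entry is positive): u = (4.4721, -2, -4).
  ||u|| = √((4.4721)² + (-2)² + (-4)²) = √(40) ≈ 6.3246,  v_1 = u/||u|| ≈ (0.7071, -0.3162, -0.6325) (||v_1|| = 1).

λ_1 = 7.2361,  λ_2 = 5,  λ_3 = 2.7639;  v_1 ≈ (0.7071, -0.3162, -0.6325)


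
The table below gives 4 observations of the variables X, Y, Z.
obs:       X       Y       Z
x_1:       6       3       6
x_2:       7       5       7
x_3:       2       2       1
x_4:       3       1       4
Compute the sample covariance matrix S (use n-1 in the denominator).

Step 1 — column means:
  mean(X) = (6 + 7 + 2 + 3) / 4 = 18/4 = 4.5
  mean(Y) = (3 + 5 + 2 + 1) / 4 = 11/4 = 2.75
  mean(Z) = (6 + 7 + 1 + 4) / 4 = 18/4 = 4.5

Step 2 — sample covariance S[i,j] = (1/(n-1)) · Σ_k (x_{k,i} - mean_i) · (x_{k,j} - mean_j), with n-1 = 3.
  S[X,X] = ((1.5)·(1.5) + (2.5)·(2.5) + (-2.5)·(-2.5) + (-1.5)·(-1.5)) / 3 = 17/3 = 5.6667
  S[X,Y] = ((1.5)·(0.25) + (2.5)·(2.25) + (-2.5)·(-0.75) + (-1.5)·(-1.75)) / 3 = 10.5/3 = 3.5
  S[X,Z] = ((1.5)·(1.5) + (2.5)·(2.5) + (-2.5)·(-3.5) + (-1.5)·(-0.5)) / 3 = 18/3 = 6
  S[Y,Y] = ((0.25)·(0.25) + (2.25)·(2.25) + (-0.75)·(-0.75) + (-1.75)·(-1.75)) / 3 = 8.75/3 = 2.9167
  S[Y,Z] = ((0.25)·(1.5) + (2.25)·(2.5) + (-0.75)·(-3.5) + (-1.75)·(-0.5)) / 3 = 9.5/3 = 3.1667
  S[Z,Z] = ((1.5)·(1.5) + (2.5)·(2.5) + (-3.5)·(-3.5) + (-0.5)·(-0.5)) / 3 = 21/3 = 7

S is symmetric (S[j,i] = S[i,j]). Assembling:

S = [[5.6667, 3.5, 6],
 [3.5, 2.9167, 3.1667],
 [6, 3.1667, 7]]


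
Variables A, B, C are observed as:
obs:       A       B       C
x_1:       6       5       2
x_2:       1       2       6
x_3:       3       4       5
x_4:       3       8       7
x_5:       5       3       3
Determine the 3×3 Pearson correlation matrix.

Step 1 — column means:
  mean(A) = (6 + 1 + 3 + 3 + 5) / 5 = 18/5 = 3.6
  mean(B) = (5 + 2 + 4 + 8 + 3) / 5 = 22/5 = 4.4
  mean(C) = (2 + 6 + 5 + 7 + 3) / 5 = 23/5 = 4.6

Step 2 — sample variances and covariances s[i,j] = (1/(n-1)) · Σ_k (x_{k,i} - mean_i) · (x_{k,j} - mean_j), with n-1 = 4:
  s[A,A] = ((2.4)·(2.4) + (-2.6)·(-2.6) + (-0.6)·(-0.6) + (-0.6)·(-0.6) + (1.4)·(1.4)) / 4 = 15.2/4 = 3.8
  s[A,B] = ((2.4)·(0.6) + (-2.6)·(-2.4) + (-0.6)·(-0.4) + (-0.6)·(3.6) + (1.4)·(-1.4)) / 4 = 3.8/4 = 0.95
  s[A,C] = ((2.4)·(-2.6) + (-2.6)·(1.4) + (-0.6)·(0.4) + (-0.6)·(2.4) + (1.4)·(-1.6)) / 4 = -13.8/4 = -3.45
  s[B,B] = ((0.6)·(0.6) + (-2.4)·(-2.4) + (-0.4)·(-0.4) + (3.6)·(3.6) + (-1.4)·(-1.4)) / 4 = 21.2/4 = 5.3
  s[B,C] = ((0.6)·(-2.6) + (-2.4)·(1.4) + (-0.4)·(0.4) + (3.6)·(2.4) + (-1.4)·(-1.6)) / 4 = 5.8/4 = 1.45
  s[C,C] = ((-2.6)·(-2.6) + (1.4)·(1.4) + (0.4)·(0.4) + (2.4)·(2.4) + (-1.6)·(-1.6)) / 4 = 17.2/4 = 4.3
  Sample standard deviations s_i = √(s[i,i]):
  s(A) = √(3.8) = 1.9494
  s(B) = √(5.3) = 2.3022
  s(C) = √(4.3) = 2.0736

Step 3 — r_{ij} = s_{ij} / (s_i · s_j):
  r[A,A] = 1 (diagonal).
  r[A,B] = 0.95 / (1.9494 · 2.3022) = 0.95 / 4.4878 = 0.2117
  r[A,C] = -3.45 / (1.9494 · 2.0736) = -3.45 / 4.0423 = -0.8535
  r[B,B] = 1 (diagonal).
  r[B,C] = 1.45 / (2.3022 · 2.0736) = 1.45 / 4.7739 = 0.3037
  r[C,C] = 1 (diagonal).

R is symmetric with unit diagonal. Assembling:

R = [[1, 0.2117, -0.8535],
 [0.2117, 1, 0.3037],
 [-0.8535, 0.3037, 1]]


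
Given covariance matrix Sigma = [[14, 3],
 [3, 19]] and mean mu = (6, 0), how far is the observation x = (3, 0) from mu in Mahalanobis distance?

Step 1 — centre the observation: (x - mu) = (-3, 0).

Step 2 — invert Sigma. det(Sigma) = 14·19 - (3)² = 257.
  Sigma^{-1} = (1/det) · [[d, -b], [-b, a]] = [[0.0739, -0.0117],
 [-0.0117, 0.0545]].

Step 3 — form the quadratic (x - mu)^T · Sigma^{-1} · (x - mu):
  Sigma^{-1} · (x - mu) = (-0.2218, 0.035).
  (x - mu)^T · [Sigma^{-1} · (x - mu)] = (-3)·(-0.2218) + (0)·(0.035) = 0.6654.

Step 4 — take square root: d = √(0.6654) ≈ 0.8157.

d(x, mu) = √(0.6654) ≈ 0.8157


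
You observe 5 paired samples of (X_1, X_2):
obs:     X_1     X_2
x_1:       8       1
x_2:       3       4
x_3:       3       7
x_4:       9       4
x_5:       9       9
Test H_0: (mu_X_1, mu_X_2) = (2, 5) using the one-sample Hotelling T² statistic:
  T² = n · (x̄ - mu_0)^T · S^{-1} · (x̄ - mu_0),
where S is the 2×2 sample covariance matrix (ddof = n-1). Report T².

Step 1 — sample mean vector:
  mean(X_1) = (8 + 3 + 3 + 9 + 9) / 5 = 32/5 = 6.4
  mean(X_2) = (1 + 4 + 7 + 4 + 9) / 5 = 25/5 = 5
  x̄ = (6.4, 5),  deviation x̄ - mu_0 = (6.4, 5) - (2, 5) = (4.4, 0).

Step 2 — sample covariance matrix, S[i,j] = (1/(n-1)) · Σ_k (x_{k,i} - mean_i) · (x_{k,j} - mean_j), divisor n-1 = 4:
  S[X_1,X_1] = ((1.6)·(1.6) + (-3.4)·(-3.4) + (-3.4)·(-3.4) + (2.6)·(2.6) + (2.6)·(2.6)) / 4 = 39.2/4 = 9.8
  S[X_1,X_2] = ((1.6)·(-4) + (-3.4)·(-1) + (-3.4)·(2) + (2.6)·(-1) + (2.6)·(4)) / 4 = -2/4 = -0.5
  S[X_2,X_2] = ((-4)·(-4) + (-1)·(-1) + (2)·(2) + (-1)·(-1) + (4)·(4)) / 4 = 38/4 = 9.5
  S = [[9.8, -0.5],
 [-0.5, 9.5]].

Step 3 — invert S. det(S) = 9.8·9.5 - (-0.5)² = 92.85.
  S^{-1} = (1/det) · [[d, -b], [-b, a]] = [[0.1023, 0.0054],
 [0.0054, 0.1055]].

Step 4 — quadratic form (x̄ - mu_0)^T · S^{-1} · (x̄ - mu_0):
  S^{-1} · (x̄ - mu_0) = (0.4502, 0.0237),
  (x̄ - mu_0)^T · [...] = (4.4)·(0.4502) + (0)·(0.0237) = 1.9808.

Step 5 — scale by n: T² = 5 · 1.9808 = 9.9041.

T² ≈ 9.9041


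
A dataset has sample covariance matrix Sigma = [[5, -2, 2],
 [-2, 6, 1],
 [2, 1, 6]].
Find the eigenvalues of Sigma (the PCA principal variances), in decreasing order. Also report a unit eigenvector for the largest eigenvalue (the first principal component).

Step 1 — characteristic polynomial p(λ) = det(λI - Sigma) = λ³ - tr·λ² + c_1·λ - det, where tr = trace, c_1 = sum of the principal 2×2 minors, det = det(Sigma):
  tr = 5 + 6 + 6 = 17,
  c_1 = (5·6 - (-2)²) + (5·6 - (2)²) + (6·6 - (1)²) = 26 + 26 + 35 = 87,
  det = 5·(6·6 - (1)²) - (-2)·((-2)·6 - (1)·(2)) + (2)·((-2)·(1) - 6·(2)) = 5·(35) - (-2)·(-14) + (2)·(-14) = 119.
  So p(λ) = λ³ - 17λ² + 87λ - 119.
Step 2 — look for an integer root (rational root theorem: any rational root is an integer divisor of 119). Testing λ = 7:
  p(7) = 343 - 833 + 609 - 119 = 0  ✓
  Dividing out (λ - 7): p(λ) = (λ - 7)(λ² - 10λ + 17).
Step 3 — remaining eigenvalues from the quadratic λ² - 10λ + 17 = 0:
  Δ = 10² - 4·17 = 100 - 68 = 32,  λ = (10 ± √32)/2 = (10 ± 5.6569)/2 ≈ 7.8284 or 2.1716.
  Sorted: λ_1 = 7.8284,  λ_2 = 7,  λ_3 = 2.1716  (check: sum = 17 = tr ✓).

Step 4 — unit eigenvector for λ_1 ≈ 7.8284: v spans the null space of (Sigma - λ_1 I), whose rows are
  r_1 = (-2.8284, -2, 2),  r_2 = (-2, -1.8284, 1),  r_3 = (2, 1, -1.8284).
  v is orthogonal to every row, so take v ∝ r_1 × r_2 = ((-2)·(1) - (2)·(-1.8284), (2)·(-2) - (-2.8284)·(1), (-2.8284)·(-1.8284) - (-2)·(-2)) ≈ (1.6569, -1.1716, 1.1716).
  Let u = (1.6569, -1.1716, 1.1716).
  ||u|| = √((1.6569)² + (-1.1716)² + (1.1716)²) = √(5.4903) ≈ 2.3431,  v_1 = u/||u|| ≈ (0.7071, -0.5, 0.5) (||v_1|| = 1).

λ_1 = 7.8284,  λ_2 = 7,  λ_3 = 2.1716;  v_1 ≈ (0.7071, -0.5, 0.5)


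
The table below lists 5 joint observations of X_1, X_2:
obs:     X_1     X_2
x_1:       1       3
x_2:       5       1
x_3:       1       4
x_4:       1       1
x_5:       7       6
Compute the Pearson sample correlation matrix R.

Step 1 — column means:
  mean(X_1) = (1 + 5 + 1 + 1 + 7) / 5 = 15/5 = 3
  mean(X_2) = (3 + 1 + 4 + 1 + 6) / 5 = 15/5 = 3

Step 2 — sample variances and covariances s[i,j] = (1/(n-1)) · Σ_k (x_{k,i} - mean_i) · (x_{k,j} - mean_j), with n-1 = 4:
  s[X_1,X_1] = ((-2)·(-2) + (2)·(2) + (-2)·(-2) + (-2)·(-2) + (4)·(4)) / 4 = 32/4 = 8
  s[X_1,X_2] = ((-2)·(0) + (2)·(-2) + (-2)·(1) + (-2)·(-2) + (4)·(3)) / 4 = 10/4 = 2.5
  s[X_2,X_2] = ((0)·(0) + (-2)·(-2) + (1)·(1) + (-2)·(-2) + (3)·(3)) / 4 = 18/4 = 4.5
  Sample standard deviations s_i = √(s[i,i]):
  s(X_1) = √(8) = 2.8284
  s(X_2) = √(4.5) = 2.1213

Step 3 — r_{ij} = s_{ij} / (s_i · s_j):
  r[X_1,X_1] = 1 (diagonal).
  r[X_1,X_2] = 2.5 / (2.8284 · 2.1213) = 2.5 / 6 = 0.4167
  r[X_2,X_2] = 1 (diagonal).

R is symmetric with unit diagonal. Assembling:

R = [[1, 0.4167],
 [0.4167, 1]]


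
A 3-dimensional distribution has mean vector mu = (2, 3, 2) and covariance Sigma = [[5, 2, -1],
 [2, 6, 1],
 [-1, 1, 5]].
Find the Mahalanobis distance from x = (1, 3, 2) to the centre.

Step 1 — centre the observation: (x - mu) = (-1, 0, 0).

Step 2 — invert Sigma (cofactor / det for 3×3, or solve directly):
  Sigma^{-1} = [[0.2522, -0.0957, 0.0696],
 [-0.0957, 0.2087, -0.0609],
 [0.0696, -0.0609, 0.2261]].

Step 3 — form the quadratic (x - mu)^T · Sigma^{-1} · (x - mu):
  Sigma^{-1} · (x - mu) = (-0.2522, 0.0957, -0.0696).
  (x - mu)^T · [Sigma^{-1} · (x - mu)] = (-1)·(-0.2522) + (0)·(0.0957) + (0)·(-0.0696) = 0.2522.

Step 4 — take square root: d = √(0.2522) ≈ 0.5022.

d(x, mu) = √(0.2522) ≈ 0.5022


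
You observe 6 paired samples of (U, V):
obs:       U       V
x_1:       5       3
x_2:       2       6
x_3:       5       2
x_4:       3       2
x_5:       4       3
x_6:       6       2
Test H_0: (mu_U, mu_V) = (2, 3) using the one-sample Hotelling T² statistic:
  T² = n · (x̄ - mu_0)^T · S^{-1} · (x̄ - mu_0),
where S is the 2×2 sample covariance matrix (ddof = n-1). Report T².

Step 1 — sample mean vector:
  mean(U) = (5 + 2 + 5 + 3 + 4 + 6) / 6 = 25/6 = 4.1667
  mean(V) = (3 + 6 + 2 + 2 + 3 + 2) / 6 = 18/6 = 3
  x̄ = (4.1667, 3),  deviation x̄ - mu_0 = (4.1667, 3) - (2, 3) = (2.1667, 0).

Step 2 — sample covariance matrix, S[i,j] = (1/(n-1)) · Σ_k (x_{k,i} - mean_i) · (x_{k,j} - mean_j), divisor n-1 = 5:
  S[U,U] = ((0.8333)·(0.8333) + (-2.1667)·(-2.1667) + (0.8333)·(0.8333) + (-1.1667)·(-1.1667) + (-0.1667)·(-0.1667) + (1.8333)·(1.8333)) / 5 = 10.8333/5 = 2.1667
  S[U,V] = ((0.8333)·(0) + (-2.1667)·(3) + (0.8333)·(-1) + (-1.1667)·(-1) + (-0.1667)·(0) + (1.8333)·(-1)) / 5 = -8/5 = -1.6
  S[V,V] = ((0)·(0) + (3)·(3) + (-1)·(-1) + (-1)·(-1) + (0)·(0) + (-1)·(-1)) / 5 = 12/5 = 2.4
  S = [[2.1667, -1.6],
 [-1.6, 2.4]].

Step 3 — invert S. det(S) = 2.1667·2.4 - (-1.6)² = 2.64.
  S^{-1} = (1/det) · [[d, -b], [-b, a]] = [[0.9091, 0.6061],
 [0.6061, 0.8207]].

Step 4 — quadratic form (x̄ - mu_0)^T · S^{-1} · (x̄ - mu_0):
  S^{-1} · (x̄ - mu_0) = (1.9697, 1.3131),
  (x̄ - mu_0)^T · [...] = (2.1667)·(1.9697) + (0)·(1.3131) = 4.2677.

Step 5 — scale by n: T² = 6 · 4.2677 = 25.6061.

T² ≈ 25.6061


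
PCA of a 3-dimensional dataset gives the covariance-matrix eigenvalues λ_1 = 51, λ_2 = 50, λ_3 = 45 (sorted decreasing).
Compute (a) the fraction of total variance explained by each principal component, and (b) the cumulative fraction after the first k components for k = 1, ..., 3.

Step 1 — total variance = trace(Sigma) = Σ λ_i = 51 + 50 + 45 = 146.

Step 2 — fraction explained by component i = λ_i / Σ λ:
  PC1: 51/146 = 0.3493
  PC2: 50/146 = 0.3425
  PC3: 45/146 = 0.3082

Step 3 — cumulative fraction after k components = (λ_1 + ... + λ_k) / Σ λ:
  k = 1: 51/146 = 0.3493
  k = 2: (51 + 50)/146 = 101/146 = 0.6918
  k = 3: (51 + 50 + 45)/146 = 146/146 = 1

Summary (fraction, with percent):

explained: PC1 0.3493 (34.93%), PC2 0.3425 (34.25%), PC3 0.3082 (30.82%);  cumulative: 0.3493, 0.6918, 1


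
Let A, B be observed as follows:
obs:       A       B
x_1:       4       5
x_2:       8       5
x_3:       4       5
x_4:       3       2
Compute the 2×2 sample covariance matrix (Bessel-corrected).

Step 1 — column means:
  mean(A) = (4 + 8 + 4 + 3) / 4 = 19/4 = 4.75
  mean(B) = (5 + 5 + 5 + 2) / 4 = 17/4 = 4.25

Step 2 — sample covariance S[i,j] = (1/(n-1)) · Σ_k (x_{k,i} - mean_i) · (x_{k,j} - mean_j), with n-1 = 3.
  S[A,A] = ((-0.75)·(-0.75) + (3.25)·(3.25) + (-0.75)·(-0.75) + (-1.75)·(-1.75)) / 3 = 14.75/3 = 4.9167
  S[A,B] = ((-0.75)·(0.75) + (3.25)·(0.75) + (-0.75)·(0.75) + (-1.75)·(-2.25)) / 3 = 5.25/3 = 1.75
  S[B,B] = ((0.75)·(0.75) + (0.75)·(0.75) + (0.75)·(0.75) + (-2.25)·(-2.25)) / 3 = 6.75/3 = 2.25

S is symmetric (S[j,i] = S[i,j]). Assembling:

S = [[4.9167, 1.75],
 [1.75, 2.25]]
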